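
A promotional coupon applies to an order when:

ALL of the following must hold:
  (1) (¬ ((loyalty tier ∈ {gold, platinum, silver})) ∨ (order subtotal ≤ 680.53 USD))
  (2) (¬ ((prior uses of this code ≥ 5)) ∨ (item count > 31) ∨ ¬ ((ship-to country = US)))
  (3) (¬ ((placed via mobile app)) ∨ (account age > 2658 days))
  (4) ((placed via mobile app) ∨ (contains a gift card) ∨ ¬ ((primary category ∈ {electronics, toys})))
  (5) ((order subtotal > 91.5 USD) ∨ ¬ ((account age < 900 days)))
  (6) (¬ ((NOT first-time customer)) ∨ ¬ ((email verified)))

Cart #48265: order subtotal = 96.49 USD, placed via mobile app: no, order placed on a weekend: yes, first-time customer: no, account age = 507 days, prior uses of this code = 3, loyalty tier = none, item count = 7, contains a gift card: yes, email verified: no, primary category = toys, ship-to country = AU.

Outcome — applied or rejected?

Atomic conditions:
  loyalty tier ∈ {gold, platinum, silver}: none is not in the set → false
  order subtotal ≤ 680.53 USD: 96.49 ≤ 680.53 is true
  prior uses of this code ≥ 5: 3 ≥ 5 is false
  item count > 31: 7 > 31 is false
  ship-to country = US: AU == US is false
  placed via mobile app: no → false
  account age > 2658 days: 507 > 2658 is false
  contains a gift card: yes → true
  primary category ∈ {electronics, toys}: toys is in the set → true
  order subtotal > 91.5 USD: 96.49 > 91.5 is true
  account age < 900 days: 507 < 900 is true
  NOT first-time customer: no → true
  email verified: no → false
Combine:
[1.1] NOT false = true
[1] true OR true = true
[2.1] NOT false = true
[2.3] NOT false = true
[2] true OR false OR true = true
[3.1] NOT false = true
[3] true OR false = true
[4.3] NOT true = false
[4] false OR true OR false = true
[5.2] NOT true = false
[5] true OR false = true
[6.1] NOT true = false
[6.2] NOT false = true
[6] false OR true = true
[root] true AND true AND true AND true AND true AND true = true
Overall: true → applied

Applied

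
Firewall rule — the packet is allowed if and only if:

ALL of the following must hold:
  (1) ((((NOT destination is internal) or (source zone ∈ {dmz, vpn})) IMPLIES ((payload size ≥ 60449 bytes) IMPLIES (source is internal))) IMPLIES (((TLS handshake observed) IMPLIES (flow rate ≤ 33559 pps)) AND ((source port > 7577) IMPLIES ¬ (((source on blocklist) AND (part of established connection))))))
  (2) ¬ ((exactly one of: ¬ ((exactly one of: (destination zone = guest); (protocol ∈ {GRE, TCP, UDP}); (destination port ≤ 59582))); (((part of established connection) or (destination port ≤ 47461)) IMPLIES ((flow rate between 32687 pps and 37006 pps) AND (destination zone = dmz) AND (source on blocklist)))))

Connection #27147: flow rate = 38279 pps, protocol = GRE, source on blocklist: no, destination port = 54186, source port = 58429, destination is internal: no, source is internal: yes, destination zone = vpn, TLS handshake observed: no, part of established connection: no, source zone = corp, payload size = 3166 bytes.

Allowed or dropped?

Allowed

Atomic conditions:
  NOT destination is internal: no → true
  source zone ∈ {dmz, vpn}: corp is not in the set → false
  payload size ≥ 60449 bytes: 3166 ≥ 60449 is false
  source is internal: yes → true
  TLS handshake observed: no → false
  flow rate ≤ 33559 pps: 38279 ≤ 33559 is false
  source port > 7577: 58429 > 7577 is true
  source on blocklist: no → false
  part of established connection: no → false
  destination zone = guest: vpn == guest is false
  protocol ∈ {GRE, TCP, UDP}: GRE is in the set → true
  destination port ≤ 59582: 54186 ≤ 59582 is true
  destination port ≤ 47461: 54186 ≤ 47461 is false
  flow rate between 32687 pps and 37006 pps: 38279 in [32687, 37006] is false
  destination zone = dmz: vpn == dmz is false
Combine:
[1.1.1] true OR false = true
[1.1.2] false → true (antecedent false ⇒ implication holds) = true
[1.1] true → true = true
[1.2.1] false → false (antecedent false ⇒ implication holds) = true
[1.2.2.2.1] false AND false = false
[1.2.2.2] NOT false = true
[1.2.2] true → true = true
[1.2] true AND true = true
[1] true → true = true
[2.1.1.1] exactly-one(false, true, true) = false
[2.1.1] NOT false = true
[2.1.2.1] false OR false = false
[2.1.2.2] false AND false AND false = false
[2.1.2] false → false (antecedent false ⇒ implication holds) = true
[2.1] exactly-one(true, true) = false
[2] NOT false = true
[root] true AND true = true
Overall: true → allowed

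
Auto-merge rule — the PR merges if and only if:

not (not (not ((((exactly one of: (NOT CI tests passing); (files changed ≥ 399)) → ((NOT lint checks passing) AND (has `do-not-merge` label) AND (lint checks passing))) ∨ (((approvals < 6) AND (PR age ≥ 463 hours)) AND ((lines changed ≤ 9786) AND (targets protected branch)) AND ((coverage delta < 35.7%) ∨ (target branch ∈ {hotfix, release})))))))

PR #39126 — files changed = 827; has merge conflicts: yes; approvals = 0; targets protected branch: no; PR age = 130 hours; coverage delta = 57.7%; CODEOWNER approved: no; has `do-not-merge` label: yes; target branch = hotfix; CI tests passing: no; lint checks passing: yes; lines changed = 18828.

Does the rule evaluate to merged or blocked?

Atomic conditions:
  NOT CI tests passing: no → true
  files changed ≥ 399: 827 ≥ 399 is true
  NOT lint checks passing: yes → false
  has `do-not-merge` label: yes → true
  lint checks passing: yes → true
  approvals < 6: 0 < 6 is true
  PR age ≥ 463 hours: 130 ≥ 463 is false
  lines changed ≤ 9786: 18828 ≤ 9786 is false
  targets protected branch: no → false
  coverage delta < 35.7%: 57.7 < 35.7 is false
  target branch ∈ {hotfix, release}: hotfix is in the set → true
Combine:
[1.1.1.1.1] exactly-one(true, true) = false
[1.1.1.1.2] false AND true AND true = false
[1.1.1.1] false → false (antecedent false ⇒ implication holds) = true
[1.1.1.2.1] true AND false = false
[1.1.1.2.2] false AND false = false
[1.1.1.2.3] false OR true = true
[1.1.1.2] false AND false AND true = false
[1.1.1] true OR false = true
[1.1] NOT true = false
[1] NOT false = true
[root] NOT true = false
Overall: false → blocked

Blocked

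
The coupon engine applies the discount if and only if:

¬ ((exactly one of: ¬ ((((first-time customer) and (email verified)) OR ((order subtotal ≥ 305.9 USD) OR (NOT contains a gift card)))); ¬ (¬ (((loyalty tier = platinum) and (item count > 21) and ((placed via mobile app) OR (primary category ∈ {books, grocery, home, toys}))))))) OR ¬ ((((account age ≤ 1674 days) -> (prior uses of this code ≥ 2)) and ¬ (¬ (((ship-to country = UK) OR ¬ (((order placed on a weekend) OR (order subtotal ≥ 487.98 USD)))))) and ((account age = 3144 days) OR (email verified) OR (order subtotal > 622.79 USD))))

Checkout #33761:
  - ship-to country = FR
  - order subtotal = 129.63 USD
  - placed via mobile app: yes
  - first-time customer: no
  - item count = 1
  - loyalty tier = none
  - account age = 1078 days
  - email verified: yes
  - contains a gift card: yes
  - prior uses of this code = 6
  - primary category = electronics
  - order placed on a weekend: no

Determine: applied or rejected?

Atomic conditions:
  first-time customer: no → false
  email verified: yes → true
  order subtotal ≥ 305.9 USD: 129.63 ≥ 305.9 is false
  NOT contains a gift card: yes → false
  loyalty tier = platinum: none == platinum is false
  item count > 21: 1 > 21 is false
  placed via mobile app: yes → true
  primary category ∈ {books, grocery, home, toys}: electronics is not in the set → false
  account age ≤ 1674 days: 1078 ≤ 1674 is true
  prior uses of this code ≥ 2: 6 ≥ 2 is true
  ship-to country = UK: FR == UK is false
  order placed on a weekend: no → false
  order subtotal ≥ 487.98 USD: 129.63 ≥ 487.98 is false
  account age = 3144 days: 1078 == 3144 is false
  order subtotal > 622.79 USD: 129.63 > 622.79 is false
Combine:
[1.1.1.1.1] false AND true = false
[1.1.1.1.2] false OR false = false
[1.1.1.1] false OR false = false
[1.1.1] NOT false = true
[1.1.2.1.1.3] true OR false = true
[1.1.2.1.1] false AND false AND true = false
[1.1.2.1] NOT false = true
[1.1.2] NOT true = false
[1.1] exactly-one(true, false) = true
[1] NOT true = false
[2.1.1] true → true = true
[2.1.2.1.1.2.1] false OR false = false
[2.1.2.1.1.2] NOT false = true
[2.1.2.1.1] false OR true = true
[2.1.2.1] NOT true = false
[2.1.2] NOT false = true
[2.1.3] false OR true OR false = true
[2.1] true AND true AND true = true
[2] NOT true = false
[root] false OR false = false
Overall: false → rejected

Rejected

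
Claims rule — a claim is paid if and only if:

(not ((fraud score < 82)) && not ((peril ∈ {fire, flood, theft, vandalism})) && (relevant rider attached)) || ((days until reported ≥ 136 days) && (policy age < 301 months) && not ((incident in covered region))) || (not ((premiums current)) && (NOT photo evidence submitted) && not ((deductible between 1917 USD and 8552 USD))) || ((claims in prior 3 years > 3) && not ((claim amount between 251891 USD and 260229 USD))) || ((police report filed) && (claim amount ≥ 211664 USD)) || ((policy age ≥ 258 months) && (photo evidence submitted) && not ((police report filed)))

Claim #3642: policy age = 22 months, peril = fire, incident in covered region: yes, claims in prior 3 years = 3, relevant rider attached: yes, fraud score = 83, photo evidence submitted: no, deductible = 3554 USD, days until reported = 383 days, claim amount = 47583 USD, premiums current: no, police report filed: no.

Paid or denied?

Atomic conditions:
  fraud score < 82: 83 < 82 is false
  peril ∈ {fire, flood, theft, vandalism}: fire is in the set → true
  relevant rider attached: yes → true
  days until reported ≥ 136 days: 383 ≥ 136 is true
  policy age < 301 months: 22 < 301 is true
  incident in covered region: yes → true
  premiums current: no → false
  NOT photo evidence submitted: no → true
  deductible between 1917 USD and 8552 USD: 3554 in [1917, 8552] is true
  claims in prior 3 years > 3: 3 > 3 is false
  claim amount between 251891 USD and 260229 USD: 47583 in [251891, 260229] is false
  police report filed: no → false
  claim amount ≥ 211664 USD: 47583 ≥ 211664 is false
  policy age ≥ 258 months: 22 ≥ 258 is false
  photo evidence submitted: no → false
Combine:
[1.1] NOT false = true
[1.2] NOT true = false
[1] true AND false AND true = false
[2.3] NOT true = false
[2] true AND true AND false = false
[3.1] NOT false = true
[3.3] NOT true = false
[3] true AND true AND false = false
[4.2] NOT false = true
[4] false AND true = false
[5] false AND false = false
[6.3] NOT false = true
[6] false AND false AND true = false
[root] false OR false OR false OR false OR false OR false = false
Overall: false → denied

Denied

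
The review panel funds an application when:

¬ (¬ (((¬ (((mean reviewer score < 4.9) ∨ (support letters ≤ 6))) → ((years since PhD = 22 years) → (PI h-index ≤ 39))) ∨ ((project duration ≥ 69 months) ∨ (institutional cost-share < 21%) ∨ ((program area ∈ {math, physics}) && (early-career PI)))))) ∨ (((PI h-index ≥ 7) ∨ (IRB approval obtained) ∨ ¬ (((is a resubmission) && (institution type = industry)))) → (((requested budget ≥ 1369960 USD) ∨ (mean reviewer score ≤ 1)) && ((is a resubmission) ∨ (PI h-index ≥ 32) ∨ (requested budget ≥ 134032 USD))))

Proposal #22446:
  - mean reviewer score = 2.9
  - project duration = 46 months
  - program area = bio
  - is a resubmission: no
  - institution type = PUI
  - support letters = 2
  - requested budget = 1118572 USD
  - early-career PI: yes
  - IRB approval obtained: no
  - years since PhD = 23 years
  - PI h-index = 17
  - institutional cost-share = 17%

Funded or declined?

Funded

Atomic conditions:
  mean reviewer score < 4.9: 2.9 < 4.9 is true
  support letters ≤ 6: 2 ≤ 6 is true
  years since PhD = 22 years: 23 == 22 is false
  PI h-index ≤ 39: 17 ≤ 39 is true
  project duration ≥ 69 months: 46 ≥ 69 is false
  institutional cost-share < 21%: 17 < 21 is true
  program area ∈ {math, physics}: bio is not in the set → false
  early-career PI: yes → true
  PI h-index ≥ 7: 17 ≥ 7 is true
  IRB approval obtained: no → false
  is a resubmission: no → false
  institution type = industry: PUI == industry is false
  requested budget ≥ 1369960 USD: 1118572 ≥ 1369960 is false
  mean reviewer score ≤ 1: 2.9 ≤ 1 is false
  PI h-index ≥ 32: 17 ≥ 32 is false
  requested budget ≥ 134032 USD: 1118572 ≥ 134032 is true
Combine:
[1.1.1.1.1.1] true OR true = true
[1.1.1.1.1] NOT true = false
[1.1.1.1.2] false → true (antecedent false ⇒ implication holds) = true
[1.1.1.1] false → true (antecedent false ⇒ implication holds) = true
[1.1.1.2.3] false AND true = false
[1.1.1.2] false OR true OR false = true
[1.1.1] true OR true = true
[1.1] NOT true = false
[1] NOT false = true
[2.1.3.1] false AND false = false
[2.1.3] NOT false = true
[2.1] true OR false OR true = true
[2.2.1] false OR false = false
[2.2.2] false OR false OR true = true
[2.2] false AND true = false
[2] true → false = false
[root] true OR false = true
Overall: true → funded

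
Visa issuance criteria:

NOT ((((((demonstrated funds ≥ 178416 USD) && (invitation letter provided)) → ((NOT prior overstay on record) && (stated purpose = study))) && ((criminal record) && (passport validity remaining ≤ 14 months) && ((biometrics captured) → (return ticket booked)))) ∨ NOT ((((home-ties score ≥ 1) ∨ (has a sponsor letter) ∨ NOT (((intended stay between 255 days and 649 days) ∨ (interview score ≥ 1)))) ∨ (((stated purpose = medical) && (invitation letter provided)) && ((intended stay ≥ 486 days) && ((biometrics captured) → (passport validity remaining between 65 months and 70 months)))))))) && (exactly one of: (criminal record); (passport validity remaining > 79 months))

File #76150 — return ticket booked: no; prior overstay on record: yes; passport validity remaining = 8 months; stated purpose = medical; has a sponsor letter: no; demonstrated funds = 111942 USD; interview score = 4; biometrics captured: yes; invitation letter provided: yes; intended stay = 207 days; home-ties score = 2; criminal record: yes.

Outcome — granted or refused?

Atomic conditions:
  demonstrated funds ≥ 178416 USD: 111942 ≥ 178416 is false
  invitation letter provided: yes → true
  NOT prior overstay on record: yes → false
  stated purpose = study: medical == study is false
  criminal record: yes → true
  passport validity remaining ≤ 14 months: 8 ≤ 14 is true
  biometrics captured: yes → true
  return ticket booked: no → false
  home-ties score ≥ 1: 2 ≥ 1 is true
  has a sponsor letter: no → false
  intended stay between 255 days and 649 days: 207 in [255, 649] is false
  interview score ≥ 1: 4 ≥ 1 is true
  stated purpose = medical: medical == medical is true
  intended stay ≥ 486 days: 207 ≥ 486 is false
  passport validity remaining between 65 months and 70 months: 8 in [65, 70] is false
  passport validity remaining > 79 months: 8 > 79 is false
Combine:
[1.1.1.1.1] false AND true = false
[1.1.1.1.2] false AND false = false
[1.1.1.1] false → false (antecedent false ⇒ implication holds) = true
[1.1.1.2.3] true → false = false
[1.1.1.2] true AND true AND false = false
[1.1.1] true AND false = false
[1.1.2.1.1.3.1] false OR true = true
[1.1.2.1.1.3] NOT true = false
[1.1.2.1.1] true OR false OR false = true
[1.1.2.1.2.1] true AND true = true
[1.1.2.1.2.2.2] true → false = false
[1.1.2.1.2.2] false AND false = false
[1.1.2.1.2] true AND false = false
[1.1.2.1] true OR false = true
[1.1.2] NOT true = false
[1.1] false OR false = false
[1] NOT false = true
[2] exactly-one(true, false) = true
[root] true AND true = true
Overall: true → granted

Granted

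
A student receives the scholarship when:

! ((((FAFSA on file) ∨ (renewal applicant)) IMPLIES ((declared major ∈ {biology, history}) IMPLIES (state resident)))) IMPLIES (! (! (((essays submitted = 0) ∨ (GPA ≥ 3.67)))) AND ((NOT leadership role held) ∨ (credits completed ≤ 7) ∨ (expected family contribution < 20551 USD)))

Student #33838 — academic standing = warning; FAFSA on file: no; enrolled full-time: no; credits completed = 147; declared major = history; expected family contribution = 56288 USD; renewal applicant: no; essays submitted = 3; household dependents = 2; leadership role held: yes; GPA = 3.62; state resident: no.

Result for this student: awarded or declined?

Atomic conditions:
  FAFSA on file: no → false
  renewal applicant: no → false
  declared major ∈ {biology, history}: history is in the set → true
  state resident: no → false
  essays submitted = 0: 3 == 0 is false
  GPA ≥ 3.67: 3.62 ≥ 3.67 is false
  NOT leadership role held: yes → false
  credits completed ≤ 7: 147 ≤ 7 is false
  expected family contribution < 20551 USD: 56288 < 20551 is false
Combine:
[1.1.1] false OR false = false
[1.1.2] true → false = false
[1.1] false → false (antecedent false ⇒ implication holds) = true
[1] NOT true = false
[2.1.1.1] false OR false = false
[2.1.1] NOT false = true
[2.1] NOT true = false
[2.2] false OR false OR false = false
[2] false AND false = false
[root] false → false (antecedent false ⇒ implication holds) = true
Overall: true → awarded

Awarded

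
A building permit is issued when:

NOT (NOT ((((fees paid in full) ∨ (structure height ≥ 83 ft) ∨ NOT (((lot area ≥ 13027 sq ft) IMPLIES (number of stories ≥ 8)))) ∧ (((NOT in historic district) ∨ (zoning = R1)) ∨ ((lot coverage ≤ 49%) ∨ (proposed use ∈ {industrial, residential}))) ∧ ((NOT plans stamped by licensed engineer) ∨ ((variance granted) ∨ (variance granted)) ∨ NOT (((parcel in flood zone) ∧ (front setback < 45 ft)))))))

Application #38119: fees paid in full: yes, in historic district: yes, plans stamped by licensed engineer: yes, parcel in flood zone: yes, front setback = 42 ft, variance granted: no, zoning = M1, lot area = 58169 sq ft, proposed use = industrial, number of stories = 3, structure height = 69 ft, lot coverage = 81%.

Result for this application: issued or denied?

Atomic conditions:
  fees paid in full: yes → true
  structure height ≥ 83 ft: 69 ≥ 83 is false
  lot area ≥ 13027 sq ft: 58169 ≥ 13027 is true
  number of stories ≥ 8: 3 ≥ 8 is false
  NOT in historic district: yes → false
  zoning = R1: M1 == R1 is false
  lot coverage ≤ 49%: 81 ≤ 49 is false
  proposed use ∈ {industrial, residential}: industrial is in the set → true
  NOT plans stamped by licensed engineer: yes → false
  variance granted: no → false
  parcel in flood zone: yes → true
  front setback < 45 ft: 42 < 45 is true
Combine:
[1.1.1.3.1] true → false = false
[1.1.1.3] NOT false = true
[1.1.1] true OR false OR true = true
[1.1.2.1] false OR false = false
[1.1.2.2] false OR true = true
[1.1.2] false OR true = true
[1.1.3.2] false OR false = false
[1.1.3.3.1] true AND true = true
[1.1.3.3] NOT true = false
[1.1.3] false OR false OR false = false
[1.1] true AND true AND false = false
[1] NOT false = true
[root] NOT true = false
Overall: false → denied

Denied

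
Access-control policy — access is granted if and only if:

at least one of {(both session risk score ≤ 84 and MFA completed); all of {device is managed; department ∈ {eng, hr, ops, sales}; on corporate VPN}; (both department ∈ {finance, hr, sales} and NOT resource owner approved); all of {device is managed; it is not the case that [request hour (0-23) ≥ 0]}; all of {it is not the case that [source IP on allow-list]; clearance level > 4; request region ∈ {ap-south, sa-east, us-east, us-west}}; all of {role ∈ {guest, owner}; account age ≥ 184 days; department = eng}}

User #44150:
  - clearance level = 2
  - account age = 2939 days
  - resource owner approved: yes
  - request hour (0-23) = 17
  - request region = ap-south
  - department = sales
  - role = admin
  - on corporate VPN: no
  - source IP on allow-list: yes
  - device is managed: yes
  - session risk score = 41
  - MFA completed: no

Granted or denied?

Atomic conditions:
  session risk score ≤ 84: 41 ≤ 84 is true
  MFA completed: no → false
  device is managed: yes → true
  department ∈ {eng, hr, ops, sales}: sales is in the set → true
  on corporate VPN: no → false
  department ∈ {finance, hr, sales}: sales is in the set → true
  NOT resource owner approved: yes → false
  request hour (0-23) ≥ 0: 17 ≥ 0 is true
  source IP on allow-list: yes → true
  clearance level > 4: 2 > 4 is false
  request region ∈ {ap-south, sa-east, us-east, us-west}: ap-south is in the set → true
  role ∈ {guest, owner}: admin is not in the set → false
  account age ≥ 184 days: 2939 ≥ 184 is true
  department = eng: sales == eng is false
Combine:
[1] true AND false = false
[2] true AND true AND false = false
[3] true AND false = false
[4.2] NOT true = false
[4] true AND false = false
[5.1] NOT true = false
[5] false AND false AND true = false
[6] false AND true AND false = false
[root] false OR false OR false OR false OR false OR false = false
Overall: false → denied

Denied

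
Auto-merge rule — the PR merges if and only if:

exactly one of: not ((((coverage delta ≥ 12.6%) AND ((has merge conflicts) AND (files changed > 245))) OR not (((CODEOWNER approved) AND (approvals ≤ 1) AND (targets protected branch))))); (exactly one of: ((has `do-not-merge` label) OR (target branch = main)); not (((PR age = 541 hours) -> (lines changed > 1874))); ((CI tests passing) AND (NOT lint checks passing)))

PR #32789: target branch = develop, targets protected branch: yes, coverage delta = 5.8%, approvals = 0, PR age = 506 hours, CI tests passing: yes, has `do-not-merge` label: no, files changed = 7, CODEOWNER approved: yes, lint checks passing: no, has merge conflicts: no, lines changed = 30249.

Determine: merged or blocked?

Atomic conditions:
  coverage delta ≥ 12.6%: 5.8 ≥ 12.6 is false
  has merge conflicts: no → false
  files changed > 245: 7 > 245 is false
  CODEOWNER approved: yes → true
  approvals ≤ 1: 0 ≤ 1 is true
  targets protected branch: yes → true
  has `do-not-merge` label: no → false
  target branch = main: develop == main is false
  PR age = 541 hours: 506 == 541 is false
  lines changed > 1874: 30249 > 1874 is true
  CI tests passing: yes → true
  NOT lint checks passing: no → true
Combine:
[1.1.1.2] false AND false = false
[1.1.1] false AND false = false
[1.1.2.1] true AND true AND true = true
[1.1.2] NOT true = false
[1.1] false OR false = false
[1] NOT false = true
[2.1] false OR false = false
[2.2.1] false → true (antecedent false ⇒ implication holds) = true
[2.2] NOT true = false
[2.3] true AND true = true
[2] exactly-one(false, false, true) = true
[root] exactly-one(true, true) = false
Overall: false → blocked

Blocked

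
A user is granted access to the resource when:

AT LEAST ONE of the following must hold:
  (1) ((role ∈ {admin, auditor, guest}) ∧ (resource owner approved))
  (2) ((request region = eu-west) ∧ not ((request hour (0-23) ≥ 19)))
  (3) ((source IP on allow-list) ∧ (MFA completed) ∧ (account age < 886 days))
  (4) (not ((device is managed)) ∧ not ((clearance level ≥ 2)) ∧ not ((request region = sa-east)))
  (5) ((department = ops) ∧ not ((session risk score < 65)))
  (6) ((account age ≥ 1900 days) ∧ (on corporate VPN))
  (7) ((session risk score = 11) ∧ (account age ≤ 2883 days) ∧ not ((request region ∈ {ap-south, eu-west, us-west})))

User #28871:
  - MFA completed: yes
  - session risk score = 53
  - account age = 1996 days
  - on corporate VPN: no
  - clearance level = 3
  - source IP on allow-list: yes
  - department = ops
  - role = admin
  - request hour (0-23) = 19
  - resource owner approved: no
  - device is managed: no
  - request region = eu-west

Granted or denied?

Atomic conditions:
  role ∈ {admin, auditor, guest}: admin is in the set → true
  resource owner approved: no → false
  request region = eu-west: eu-west == eu-west is true
  request hour (0-23) ≥ 19: 19 ≥ 19 is true
  source IP on allow-list: yes → true
  MFA completed: yes → true
  account age < 886 days: 1996 < 886 is false
  device is managed: no → false
  clearance level ≥ 2: 3 ≥ 2 is true
  request region = sa-east: eu-west == sa-east is false
  department = ops: ops == ops is true
  session risk score < 65: 53 < 65 is true
  account age ≥ 1900 days: 1996 ≥ 1900 is true
  on corporate VPN: no → false
  session risk score = 11: 53 == 11 is false
  account age ≤ 2883 days: 1996 ≤ 2883 is true
  request region ∈ {ap-south, eu-west, us-west}: eu-west is in the set → true
Combine:
[1] true AND false = false
[2.2] NOT true = false
[2] true AND false = false
[3] true AND true AND false = false
[4.1] NOT false = true
[4.2] NOT true = false
[4.3] NOT false = true
[4] true AND false AND true = false
[5.2] NOT true = false
[5] true AND false = false
[6] true AND false = false
[7.3] NOT true = false
[7] false AND true AND false = false
[root] false OR false OR false OR false OR false OR false OR false = false
Overall: false → denied

Denied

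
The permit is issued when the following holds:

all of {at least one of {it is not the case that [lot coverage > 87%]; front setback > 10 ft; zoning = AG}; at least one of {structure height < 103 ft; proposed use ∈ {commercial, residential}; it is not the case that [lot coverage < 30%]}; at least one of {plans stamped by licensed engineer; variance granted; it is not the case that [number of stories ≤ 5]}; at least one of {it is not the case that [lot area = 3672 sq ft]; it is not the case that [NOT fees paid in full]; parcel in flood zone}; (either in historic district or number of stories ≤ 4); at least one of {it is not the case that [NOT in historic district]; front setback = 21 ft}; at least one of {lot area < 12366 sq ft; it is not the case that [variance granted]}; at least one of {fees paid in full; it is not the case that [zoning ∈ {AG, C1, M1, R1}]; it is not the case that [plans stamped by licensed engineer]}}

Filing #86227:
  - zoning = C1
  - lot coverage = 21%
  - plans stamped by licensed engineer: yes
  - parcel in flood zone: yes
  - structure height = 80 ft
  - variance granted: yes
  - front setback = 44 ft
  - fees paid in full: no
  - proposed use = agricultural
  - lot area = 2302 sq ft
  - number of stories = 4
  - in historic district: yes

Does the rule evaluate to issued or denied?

Atomic conditions:
  lot coverage > 87%: 21 > 87 is false
  front setback > 10 ft: 44 > 10 is true
  zoning = AG: C1 == AG is false
  structure height < 103 ft: 80 < 103 is true
  proposed use ∈ {commercial, residential}: agricultural is not in the set → false
  lot coverage < 30%: 21 < 30 is true
  plans stamped by licensed engineer: yes → true
  variance granted: yes → true
  number of stories ≤ 5: 4 ≤ 5 is true
  lot area = 3672 sq ft: 2302 == 3672 is false
  NOT fees paid in full: no → true
  parcel in flood zone: yes → true
  in historic district: yes → true
  number of stories ≤ 4: 4 ≤ 4 is true
  NOT in historic district: yes → false
  front setback = 21 ft: 44 == 21 is false
  lot area < 12366 sq ft: 2302 < 12366 is true
  fees paid in full: no → false
  zoning ∈ {AG, C1, M1, R1}: C1 is in the set → true
Combine:
[1.1] NOT false = true
[1] true OR true OR false = true
[2.3] NOT true = false
[2] true OR false OR false = true
[3.3] NOT true = false
[3] true OR true OR false = true
[4.1] NOT false = true
[4.2] NOT true = false
[4] true OR false OR true = true
[5] true OR true = true
[6.1] NOT false = true
[6] true OR false = true
[7.2] NOT true = false
[7] true OR false = true
[8.2] NOT true = false
[8.3] NOT true = false
[8] false OR false OR false = false
[root] true AND true AND true AND true AND true AND true AND true AND false = false
Overall: false → denied

Denied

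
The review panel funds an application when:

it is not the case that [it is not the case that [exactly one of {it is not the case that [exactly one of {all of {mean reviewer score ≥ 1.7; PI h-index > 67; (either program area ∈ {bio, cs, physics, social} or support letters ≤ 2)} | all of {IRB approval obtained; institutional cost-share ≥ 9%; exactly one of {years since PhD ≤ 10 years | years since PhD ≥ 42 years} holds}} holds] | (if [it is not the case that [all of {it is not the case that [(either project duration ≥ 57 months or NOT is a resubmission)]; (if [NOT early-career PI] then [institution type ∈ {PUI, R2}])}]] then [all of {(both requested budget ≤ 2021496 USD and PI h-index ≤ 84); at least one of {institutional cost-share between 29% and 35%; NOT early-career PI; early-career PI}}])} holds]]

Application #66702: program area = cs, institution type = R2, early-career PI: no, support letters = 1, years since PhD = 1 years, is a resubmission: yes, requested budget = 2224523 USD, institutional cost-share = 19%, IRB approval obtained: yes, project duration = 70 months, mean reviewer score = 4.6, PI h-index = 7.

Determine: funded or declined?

Atomic conditions:
  mean reviewer score ≥ 1.7: 4.6 ≥ 1.7 is true
  PI h-index > 67: 7 > 67 is false
  program area ∈ {bio, cs, physics, social}: cs is in the set → true
  support letters ≤ 2: 1 ≤ 2 is true
  IRB approval obtained: yes → true
  institutional cost-share ≥ 9%: 19 ≥ 9 is true
  years since PhD ≤ 10 years: 1 ≤ 10 is true
  years since PhD ≥ 42 years: 1 ≥ 42 is false
  project duration ≥ 57 months: 70 ≥ 57 is true
  NOT is a resubmission: yes → false
  NOT early-career PI: no → true
  institution type ∈ {PUI, R2}: R2 is in the set → true
  requested budget ≤ 2021496 USD: 2224523 ≤ 2021496 is false
  PI h-index ≤ 84: 7 ≤ 84 is true
  institutional cost-share between 29% and 35%: 19 in [29, 35] is false
  early-career PI: no → false
Combine:
[1.1.1.1.1.3] true OR true = true
[1.1.1.1.1] true AND false AND true = false
[1.1.1.1.2.3] exactly-one(true, false) = true
[1.1.1.1.2] true AND true AND true = true
[1.1.1.1] exactly-one(false, true) = true
[1.1.1] NOT true = false
[1.1.2.1.1.1.1] true OR false = true
[1.1.2.1.1.1] NOT true = false
[1.1.2.1.1.2] true → true = true
[1.1.2.1.1] false AND true = false
[1.1.2.1] NOT false = true
[1.1.2.2.1] false AND true = false
[1.1.2.2.2] false OR true OR false = true
[1.1.2.2] false AND true = false
[1.1.2] true → false = false
[1.1] exactly-one(false, false) = false
[1] NOT false = true
[root] NOT true = false
Overall: false → declined

Declined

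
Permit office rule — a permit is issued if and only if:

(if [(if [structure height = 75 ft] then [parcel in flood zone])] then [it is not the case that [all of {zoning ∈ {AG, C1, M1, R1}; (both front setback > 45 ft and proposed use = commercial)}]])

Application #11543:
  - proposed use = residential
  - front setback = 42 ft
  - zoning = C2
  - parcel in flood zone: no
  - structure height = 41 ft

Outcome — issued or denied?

Issued

Atomic conditions:
  structure height = 75 ft: 41 == 75 is false
  parcel in flood zone: no → false
  zoning ∈ {AG, C1, M1, R1}: C2 is not in the set → false
  front setback > 45 ft: 42 > 45 is false
  proposed use = commercial: residential == commercial is false
Combine:
[1] false → false (antecedent false ⇒ implication holds) = true
[2.1.2] false AND false = false
[2.1] false AND false = false
[2] NOT false = true
[root] true → true = true
Overall: true → issued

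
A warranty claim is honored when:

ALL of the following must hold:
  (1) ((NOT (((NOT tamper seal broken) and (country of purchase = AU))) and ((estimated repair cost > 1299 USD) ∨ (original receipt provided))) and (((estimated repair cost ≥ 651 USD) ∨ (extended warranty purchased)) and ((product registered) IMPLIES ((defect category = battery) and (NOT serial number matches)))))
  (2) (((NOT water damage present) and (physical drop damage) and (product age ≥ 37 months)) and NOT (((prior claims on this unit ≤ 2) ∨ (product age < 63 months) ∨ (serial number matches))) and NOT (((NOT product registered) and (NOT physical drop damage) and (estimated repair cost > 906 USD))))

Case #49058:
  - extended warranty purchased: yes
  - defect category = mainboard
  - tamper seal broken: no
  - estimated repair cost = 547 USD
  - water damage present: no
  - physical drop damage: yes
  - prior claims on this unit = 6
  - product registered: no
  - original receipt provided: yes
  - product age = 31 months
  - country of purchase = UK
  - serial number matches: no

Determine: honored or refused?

Refused

Atomic conditions:
  NOT tamper seal broken: no → true
  country of purchase = AU: UK == AU is false
  estimated repair cost > 1299 USD: 547 > 1299 is false
  original receipt provided: yes → true
  estimated repair cost ≥ 651 USD: 547 ≥ 651 is false
  extended warranty purchased: yes → true
  product registered: no → false
  defect category = battery: mainboard == battery is false
  NOT serial number matches: no → true
  NOT water damage present: no → true
  physical drop damage: yes → true
  product age ≥ 37 months: 31 ≥ 37 is false
  prior claims on this unit ≤ 2: 6 ≤ 2 is false
  product age < 63 months: 31 < 63 is true
  serial number matches: no → false
  NOT product registered: no → true
  NOT physical drop damage: yes → false
  estimated repair cost > 906 USD: 547 > 906 is false
Combine:
[1.1.1.1] true AND false = false
[1.1.1] NOT false = true
[1.1.2] false OR true = true
[1.1] true AND true = true
[1.2.1] false OR true = true
[1.2.2.2] false AND true = false
[1.2.2] false → false (antecedent false ⇒ implication holds) = true
[1.2] true AND true = true
[1] true AND true = true
[2.1] true AND true AND false = false
[2.2.1] false OR true OR false = true
[2.2] NOT true = false
[2.3.1] true AND false AND false = false
[2.3] NOT false = true
[2] false AND false AND true = false
[root] true AND false = false
Overall: false → refused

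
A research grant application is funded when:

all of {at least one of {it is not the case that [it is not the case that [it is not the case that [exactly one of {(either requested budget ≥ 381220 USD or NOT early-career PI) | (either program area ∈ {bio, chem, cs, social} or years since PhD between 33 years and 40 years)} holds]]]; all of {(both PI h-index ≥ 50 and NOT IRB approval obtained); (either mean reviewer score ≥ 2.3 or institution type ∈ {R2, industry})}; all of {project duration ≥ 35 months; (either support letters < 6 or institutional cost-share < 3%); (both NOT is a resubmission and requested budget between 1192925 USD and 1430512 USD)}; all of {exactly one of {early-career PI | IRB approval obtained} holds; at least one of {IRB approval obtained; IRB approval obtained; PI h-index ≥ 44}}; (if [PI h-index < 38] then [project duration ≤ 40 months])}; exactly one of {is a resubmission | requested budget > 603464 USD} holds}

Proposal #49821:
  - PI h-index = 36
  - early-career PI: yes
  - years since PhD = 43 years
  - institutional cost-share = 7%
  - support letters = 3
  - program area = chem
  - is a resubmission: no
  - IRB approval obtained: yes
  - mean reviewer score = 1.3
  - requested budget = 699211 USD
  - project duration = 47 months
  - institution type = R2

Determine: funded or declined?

Atomic conditions:
  requested budget ≥ 381220 USD: 699211 ≥ 381220 is true
  NOT early-career PI: yes → false
  program area ∈ {bio, chem, cs, social}: chem is in the set → true
  years since PhD between 33 years and 40 years: 43 in [33, 40] is false
  PI h-index ≥ 50: 36 ≥ 50 is false
  NOT IRB approval obtained: yes → false
  mean reviewer score ≥ 2.3: 1.3 ≥ 2.3 is false
  institution type ∈ {R2, industry}: R2 is in the set → true
  project duration ≥ 35 months: 47 ≥ 35 is true
  support letters < 6: 3 < 6 is true
  institutional cost-share < 3%: 7 < 3 is false
  NOT is a resubmission: no → true
  requested budget between 1192925 USD and 1430512 USD: 699211 in [1192925, 1430512] is false
  early-career PI: yes → true
  IRB approval obtained: yes → true
  PI h-index ≥ 44: 36 ≥ 44 is false
  PI h-index < 38: 36 < 38 is true
  project duration ≤ 40 months: 47 ≤ 40 is false
  is a resubmission: no → false
  requested budget > 603464 USD: 699211 > 603464 is true
Combine:
[1.1.1.1.1.1] true OR false = true
[1.1.1.1.1.2] true OR false = true
[1.1.1.1.1] exactly-one(true, true) = false
[1.1.1.1] NOT false = true
[1.1.1] NOT true = false
[1.1] NOT false = true
[1.2.1] false AND false = false
[1.2.2] false OR true = true
[1.2] false AND true = false
[1.3.2] true OR false = true
[1.3.3] true AND false = false
[1.3] true AND true AND false = false
[1.4.1] exactly-one(true, true) = false
[1.4.2] true OR true OR false = true
[1.4] false AND true = false
[1.5] true → false = false
[1] true OR false OR false OR false OR false = true
[2] exactly-one(false, true) = true
[root] true AND true = true
Overall: true → funded

Funded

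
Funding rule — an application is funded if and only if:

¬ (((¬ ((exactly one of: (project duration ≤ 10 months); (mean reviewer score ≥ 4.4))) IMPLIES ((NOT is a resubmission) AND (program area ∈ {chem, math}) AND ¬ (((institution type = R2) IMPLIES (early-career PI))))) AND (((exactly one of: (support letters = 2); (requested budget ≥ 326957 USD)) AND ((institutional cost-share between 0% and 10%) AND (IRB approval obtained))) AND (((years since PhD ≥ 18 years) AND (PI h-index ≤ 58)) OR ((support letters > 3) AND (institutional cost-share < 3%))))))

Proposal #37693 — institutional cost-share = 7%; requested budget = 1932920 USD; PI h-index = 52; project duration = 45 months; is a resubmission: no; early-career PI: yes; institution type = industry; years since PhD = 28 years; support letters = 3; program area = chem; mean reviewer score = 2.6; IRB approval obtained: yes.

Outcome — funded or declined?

Atomic conditions:
  project duration ≤ 10 months: 45 ≤ 10 is false
  mean reviewer score ≥ 4.4: 2.6 ≥ 4.4 is false
  NOT is a resubmission: no → true
  program area ∈ {chem, math}: chem is in the set → true
  institution type = R2: industry == R2 is false
  early-career PI: yes → true
  support letters = 2: 3 == 2 is false
  requested budget ≥ 326957 USD: 1932920 ≥ 326957 is true
  institutional cost-share between 0% and 10%: 7 in [0, 10] is true
  IRB approval obtained: yes → true
  years since PhD ≥ 18 years: 28 ≥ 18 is true
  PI h-index ≤ 58: 52 ≤ 58 is true
  support letters > 3: 3 > 3 is false
  institutional cost-share < 3%: 7 < 3 is false
Combine:
[1.1.1.1] exactly-one(false, false) = false
[1.1.1] NOT false = true
[1.1.2.3.1] false → true (antecedent false ⇒ implication holds) = true
[1.1.2.3] NOT true = false
[1.1.2] true AND true AND false = false
[1.1] true → false = false
[1.2.1.1] exactly-one(false, true) = true
[1.2.1.2] true AND true = true
[1.2.1] true AND true = true
[1.2.2.1] true AND true = true
[1.2.2.2] false AND false = false
[1.2.2] true OR false = true
[1.2] true AND true = true
[1] false AND true = false
[root] NOT false = true
Overall: true → funded

Funded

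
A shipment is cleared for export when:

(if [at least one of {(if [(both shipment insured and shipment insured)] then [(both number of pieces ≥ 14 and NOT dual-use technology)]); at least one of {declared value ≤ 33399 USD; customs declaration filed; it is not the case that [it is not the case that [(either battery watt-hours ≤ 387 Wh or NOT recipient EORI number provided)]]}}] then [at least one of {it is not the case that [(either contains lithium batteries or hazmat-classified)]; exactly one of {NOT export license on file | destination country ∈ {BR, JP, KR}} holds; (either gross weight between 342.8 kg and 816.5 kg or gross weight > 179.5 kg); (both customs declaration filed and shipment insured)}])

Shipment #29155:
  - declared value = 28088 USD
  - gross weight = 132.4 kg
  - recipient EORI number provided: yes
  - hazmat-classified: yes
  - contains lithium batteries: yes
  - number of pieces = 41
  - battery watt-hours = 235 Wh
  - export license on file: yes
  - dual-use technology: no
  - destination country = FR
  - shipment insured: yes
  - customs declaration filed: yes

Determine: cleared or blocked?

Atomic conditions:
  shipment insured: yes → true
  number of pieces ≥ 14: 41 ≥ 14 is true
  NOT dual-use technology: no → true
  declared value ≤ 33399 USD: 28088 ≤ 33399 is true
  customs declaration filed: yes → true
  battery watt-hours ≤ 387 Wh: 235 ≤ 387 is true
  NOT recipient EORI number provided: yes → false
  contains lithium batteries: yes → true
  hazmat-classified: yes → true
  NOT export license on file: yes → false
  destination country ∈ {BR, JP, KR}: FR is not in the set → false
  gross weight between 342.8 kg and 816.5 kg: 132.4 in [342.8, 816.5] is false
  gross weight > 179.5 kg: 132.4 > 179.5 is false
Combine:
[1.1.1] true AND true = true
[1.1.2] true AND true = true
[1.1] true → true = true
[1.2.3.1.1] true OR false = true
[1.2.3.1] NOT true = false
[1.2.3] NOT false = true
[1.2] true OR true OR true = true
[1] true OR true = true
[2.1.1] true OR true = true
[2.1] NOT true = false
[2.2] exactly-one(false, false) = false
[2.3] false OR false = false
[2.4] true AND true = true
[2] false OR false OR false OR true = true
[root] true → true = true
Overall: true → cleared

Cleared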